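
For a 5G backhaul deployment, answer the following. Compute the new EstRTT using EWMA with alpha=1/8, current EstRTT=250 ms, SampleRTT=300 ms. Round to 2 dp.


Given: EstRTT = 250 ms, SampleRTT = 300 ms, alpha = 1/8
New EstRTT = (1 - alpha) * EstRTT + alpha * SampleRTT
(7/8) * 250 = 218.75
(1/8) * 300 = 37.5
New EstRTT = 218.75 + 37.5 = 256.25 ms -> 256.25 ms (2 dp)

256.25


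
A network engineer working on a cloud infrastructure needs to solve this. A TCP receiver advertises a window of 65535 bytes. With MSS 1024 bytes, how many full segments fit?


Given: RWND = 65535 bytes, MSS = 1024 bytes
Full segments = floor(RWND / MSS)
Full segments = floor(65535 / 1024)
Full segments = floor(63.999) = 63

63


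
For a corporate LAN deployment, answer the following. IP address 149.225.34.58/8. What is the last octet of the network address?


Given: IP = 149.225.34.58, prefix = /8
Subnet mask = 255.0.0.0
Last octet of IP: 58
Last octet of mask: 0
Network last octet = 58 AND 0 = 0

0


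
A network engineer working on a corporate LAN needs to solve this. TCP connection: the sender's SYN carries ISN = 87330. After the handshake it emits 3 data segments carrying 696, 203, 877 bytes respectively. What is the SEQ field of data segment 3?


The SYN occupies sequence number ISN = 87330, so the first data byte is ISN + 1 = 87331.
SEQ of data segment i = (ISN + 1) + sum of payload sizes of segments 1..i-1.
Segment 1: SEQ = 87331, payload = 696 bytes
Segment 2: SEQ = 88027, payload = 203 bytes
Segment 3: SEQ = 88230, payload = 877 bytes
SEQ of segment 3 = 87331 + 696 + 203 = 88230

88230


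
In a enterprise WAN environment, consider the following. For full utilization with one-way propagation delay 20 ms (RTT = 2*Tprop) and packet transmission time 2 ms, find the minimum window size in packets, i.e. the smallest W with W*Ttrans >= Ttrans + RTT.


Given: Ttrans = 2 ms, RTT = 40 ms (= 2 * Tprop, Tprop = 20 ms)
Time until first ACK returns = Ttrans + RTT = 2 + 40 = 42 ms
Need W * Ttrans >= Ttrans + RTT  ->  W >= (Ttrans + RTT) / Ttrans
(Ttrans + RTT) / Ttrans = 42 / 2 = 21
W_min = ceil(21) = 21

21


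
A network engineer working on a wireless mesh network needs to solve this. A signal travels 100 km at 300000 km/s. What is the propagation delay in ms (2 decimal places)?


Given: distance = 100 km, speed = 300000 km/s
Delay = distance / speed = 100 / 300000 seconds
Delay in ms = 100 * 1000 / 300000
Delay = 0.3333 ms
Rounded to 2 dp = 0.33 ms

0.33


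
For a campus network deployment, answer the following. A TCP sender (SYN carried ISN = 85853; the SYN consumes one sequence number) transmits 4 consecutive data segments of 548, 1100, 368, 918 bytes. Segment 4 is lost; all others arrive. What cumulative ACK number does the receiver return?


SYN uses sequence number 85853; first data byte = ISN + 1 = 85854.
Segment 1: SEQ = 85854, len = 548 B, covers [85854, 86401]
Segment 2: SEQ = 86402, len = 1100 B, covers [86402, 87501]
Segment 3: SEQ = 87502, len = 368 B, covers [87502, 87869]
Segment 4: SEQ = 87870, len = 918 B, covers [87870, 88787] [LOST]
In-order data received: bytes [85854, 87869] (segments 1..3).
Segment 4 missing -> gap begins at byte 87870.
Cumulative ACK = next expected in-order byte = 85854 + 548 + 1100 + 368 = 87870

87870


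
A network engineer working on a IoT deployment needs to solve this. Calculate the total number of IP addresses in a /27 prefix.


Given: CIDR prefix /27
Host bits = 32 - 27 = 5
Total addresses = 2^5 = 32

32


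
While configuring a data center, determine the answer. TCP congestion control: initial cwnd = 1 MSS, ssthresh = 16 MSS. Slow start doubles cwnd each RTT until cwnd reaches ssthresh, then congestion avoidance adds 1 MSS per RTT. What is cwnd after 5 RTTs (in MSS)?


RTT 0: cwnd = 1 MSS (initial)
RTT 1: cwnd = 2 MSS (slow start, doubled)
RTT 2: cwnd = 4 MSS (slow start, doubled)
RTT 3: cwnd = 8 MSS (slow start, doubled)
RTT 4: cwnd = 16 MSS (slow start, doubled)
RTT 5: cwnd = 17 MSS (congestion avoidance, +1)

17


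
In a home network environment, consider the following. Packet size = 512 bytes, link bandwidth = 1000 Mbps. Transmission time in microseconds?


Given: packet = 512 bytes, bandwidth = 1000 Mbps
Packet in bits = 512 * 8 = 4096 bits
Bandwidth = 1000 * 10^6 = 1000000000 bps
Time = 4096 / 1000000000 seconds
Time in us = 4096 * 10^6 / 1000000000 = 4.096

4.096


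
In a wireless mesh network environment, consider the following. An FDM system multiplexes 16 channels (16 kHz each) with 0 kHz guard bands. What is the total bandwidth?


Given: 16 channels, 16 kHz each, guard = 0 kHz
Channel bandwidth = 16 * 16 = 256 kHz
Guard bands = 15 gaps * 0 kHz = 0 kHz
Total = 256 + 0 = 256 kHz

256


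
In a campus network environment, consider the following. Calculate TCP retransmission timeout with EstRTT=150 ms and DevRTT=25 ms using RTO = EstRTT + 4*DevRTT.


Given: EstRTT = 150 ms, DevRTT = 25 ms
Timeout = EstRTT + 4 * DevRTT
4 * DevRTT = 4 * 25 = 100
Timeout = 150 + 100 = 250 ms

250


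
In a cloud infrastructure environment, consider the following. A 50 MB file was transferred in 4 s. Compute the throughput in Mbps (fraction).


Given: file = 50 MB, time = 4 s
File in Mb = 50 * 8 = 400 Mb
Throughput = 400 / 4 Mbps
Throughput = 100 Mbps

100


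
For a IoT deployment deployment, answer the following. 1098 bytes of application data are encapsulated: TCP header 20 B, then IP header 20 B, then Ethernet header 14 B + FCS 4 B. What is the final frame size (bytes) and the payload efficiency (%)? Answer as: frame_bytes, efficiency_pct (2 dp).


TCP segment = 1098 + 20 = 1118 B
IP packet = 1118 + 20 = 1138 B
Ethernet frame = 1138 + 14 + 4 = 1156 B
Efficiency = app / frame = 1098 / 1156 = 0.949827 = 94.9827% -> 94.98% (2 dp)

1156, 94.98


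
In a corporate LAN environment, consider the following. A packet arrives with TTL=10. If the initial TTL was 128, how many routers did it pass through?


Given: initial TTL = 128, received TTL = 10
Hops = initial TTL - received TTL
Hops = 128 - 10 = 118

118


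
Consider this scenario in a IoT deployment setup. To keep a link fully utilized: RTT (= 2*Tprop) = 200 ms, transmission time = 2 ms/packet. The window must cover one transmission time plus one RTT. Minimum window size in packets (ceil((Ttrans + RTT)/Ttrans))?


Given: Ttrans = 2 ms, RTT = 200 ms (= 2 * Tprop, Tprop = 100 ms)
Time until first ACK returns = Ttrans + RTT = 2 + 200 = 202 ms
Need W * Ttrans >= Ttrans + RTT  ->  W >= (Ttrans + RTT) / Ttrans
(Ttrans + RTT) / Ttrans = 202 / 2 = 101
W_min = ceil(101) = 101

101


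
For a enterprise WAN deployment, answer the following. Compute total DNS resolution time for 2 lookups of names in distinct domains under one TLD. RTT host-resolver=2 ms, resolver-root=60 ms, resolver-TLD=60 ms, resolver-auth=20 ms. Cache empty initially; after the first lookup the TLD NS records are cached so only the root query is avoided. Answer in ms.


Lookup 1 (cold cache): local + root + TLD + auth = 2 + 60 + 60 + 20 = 142 ms
Lookups 2..2 (TLD NS cached -> skip root; new domain -> still ask TLD and auth): local + TLD + auth = 2 + 60 + 20 = 82 ms each
Remaining 1 lookups: 1 * 82 = 82 ms
Total = 142 + 82 = 224 ms

224


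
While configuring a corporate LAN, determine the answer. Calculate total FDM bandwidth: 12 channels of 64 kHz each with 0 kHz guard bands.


Given: 12 channels, 64 kHz each, guard = 0 kHz
Channel bandwidth = 12 * 64 = 768 kHz
Guard bands = 11 gaps * 0 kHz = 0 kHz
Total = 768 + 0 = 768 kHz

768


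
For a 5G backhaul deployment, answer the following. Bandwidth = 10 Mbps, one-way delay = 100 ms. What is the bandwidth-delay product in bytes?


Given: bandwidth = 10 Mbps, delay = 100 ms
BDP in bits = 10 * 10^6 * 100 / 1000
BDP in bits = 1000000
BDP in bytes = 1000000 / 8 = 125000

125000


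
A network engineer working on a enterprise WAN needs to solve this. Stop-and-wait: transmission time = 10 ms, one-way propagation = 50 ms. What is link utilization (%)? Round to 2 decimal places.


Given: Ttrans = 10 ms, Tprop = 50 ms
RTT = 2 * Tprop = 2 * 50 = 100 ms
U = Ttrans / (Ttrans + RTT)
U = 10 / (10 + 100)
U = 10 / 110 = 0.090909
U% = 9.09%

9.09


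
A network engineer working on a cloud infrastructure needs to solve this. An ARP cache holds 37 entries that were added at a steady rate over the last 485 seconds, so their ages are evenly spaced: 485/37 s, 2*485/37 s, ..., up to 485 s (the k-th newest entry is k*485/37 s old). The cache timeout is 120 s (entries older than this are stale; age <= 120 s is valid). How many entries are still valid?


Ages are k * 485/37 s for k = 1..37 (spacing = 13.1081 s).
Entry k is valid iff k * 485/37 <= 120 iff k <= 37 * 120 / 485 = 9.1546
n_valid = floor(9.1546) = 9
(n_stale = 37 - 9 = 28)

9


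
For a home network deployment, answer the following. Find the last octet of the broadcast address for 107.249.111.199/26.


Given: IP = 107.249.111.199, prefix = /26
Host bits = 32 - 26 = 6
Network last octet = 199 AND mask = 192
Host part size = 2^6 - 1 = 63
Broadcast last octet = 192 OR 63 = 255

255


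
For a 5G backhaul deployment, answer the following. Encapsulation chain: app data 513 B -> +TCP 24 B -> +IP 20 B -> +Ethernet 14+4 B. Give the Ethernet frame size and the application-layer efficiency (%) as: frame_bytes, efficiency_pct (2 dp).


TCP segment = 513 + 24 = 537 B
IP packet = 537 + 20 = 557 B
Ethernet frame = 557 + 14 + 4 = 575 B
Efficiency = app / frame = 513 / 575 = 0.892174 = 89.2174% -> 89.22% (2 dp)

575, 89.22


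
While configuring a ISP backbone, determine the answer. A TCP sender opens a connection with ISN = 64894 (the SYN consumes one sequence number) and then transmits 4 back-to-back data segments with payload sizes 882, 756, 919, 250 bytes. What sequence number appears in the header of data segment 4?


The SYN occupies sequence number ISN = 64894, so the first data byte is ISN + 1 = 64895.
SEQ of data segment i = (ISN + 1) + sum of payload sizes of segments 1..i-1.
Segment 1: SEQ = 64895, payload = 882 bytes
Segment 2: SEQ = 65777, payload = 756 bytes
Segment 3: SEQ = 66533, payload = 919 bytes
Segment 4: SEQ = 67452, payload = 250 bytes
SEQ of segment 4 = 64895 + 882 + 756 + 919 = 67452

67452


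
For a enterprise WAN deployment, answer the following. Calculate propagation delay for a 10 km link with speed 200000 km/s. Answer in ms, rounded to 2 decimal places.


Given: distance = 10 km, speed = 200000 km/s
Delay = distance / speed = 10 / 200000 seconds
Delay in ms = 10 * 1000 / 200000
Delay = 0.0500 ms
Rounded to 2 dp = 0.05 ms

0.05


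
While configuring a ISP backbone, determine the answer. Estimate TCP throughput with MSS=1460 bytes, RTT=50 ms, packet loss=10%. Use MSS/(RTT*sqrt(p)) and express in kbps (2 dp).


Given: MSS = 1460 bytes, RTT = 50 ms, loss = 10%
RTT in seconds = 50 / 1000 = 0.05
Loss rate = 10% = 0.1
sqrt(loss) = sqrt(0.1) = 0.316227766017
Throughput (bytes/s) = 1460 / (0.05 * 0.316227766017) = 92338.5077
Throughput (kbps) = 92338.5077 * 8 / 1000 = 738.708061 -> 738.71 kbps (2 dp)

738.71


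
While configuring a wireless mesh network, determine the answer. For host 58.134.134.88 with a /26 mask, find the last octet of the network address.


Given: IP = 58.134.134.88, prefix = /26
Subnet mask = 255.255.255.192
Last octet of IP: 88
Last octet of mask: 192
Network last octet = 88 AND 192 = 64

64


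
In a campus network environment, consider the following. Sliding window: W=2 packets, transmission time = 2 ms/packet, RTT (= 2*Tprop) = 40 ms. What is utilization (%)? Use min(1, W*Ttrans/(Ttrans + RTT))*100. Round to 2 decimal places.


Given: W = 2, Ttrans = 2 ms, RTT = 40 ms (= 2 * Tprop, Tprop = 20 ms)
Cycle time = Ttrans + RTT = 2 + 40 = 42 ms (first packet sent until its ACK returns)
W * Ttrans = 2 * 2 = 4 ms of sending per cycle
W * Ttrans / (Ttrans + RTT) = 4 / 42 = 0.095238
U = min(1, 0.095238) = 0.095238
U% = 9.52%

9.52


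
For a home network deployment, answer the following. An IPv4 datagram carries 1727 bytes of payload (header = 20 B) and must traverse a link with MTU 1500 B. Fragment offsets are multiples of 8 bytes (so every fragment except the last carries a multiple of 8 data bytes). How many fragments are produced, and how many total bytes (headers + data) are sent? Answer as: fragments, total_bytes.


Max data per non-final fragment = floor((MTU - header)/8)*8 = floor((1500 - 20)/8)*8 = floor(1480/8)*8 = 1480 B
Final fragment needs no 8-byte alignment: it can carry up to MTU - header = 1480 B
Non-final fragments needed = ceil((payload - 1480) / 1480) = ceil(247/1480) = ceil(0.1669) = 1
Number of fragments = 1 + 1 = 2
Fragment sizes (data): 1 * 1480 B + 247 B (last, 247 <= 1480 OK)
Total bytes sent = payload + n_frags * header = 1727 + 2*20 = 1727 + 40 = 1767 B

2, 1767


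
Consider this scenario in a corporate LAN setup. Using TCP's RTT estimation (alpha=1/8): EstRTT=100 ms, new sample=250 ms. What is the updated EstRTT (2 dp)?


Given: EstRTT = 100 ms, SampleRTT = 250 ms, alpha = 1/8
New EstRTT = (1 - alpha) * EstRTT + alpha * SampleRTT
(7/8) * 100 = 87.5
(1/8) * 250 = 31.25
New EstRTT = 87.5 + 31.25 = 118.75 ms -> 118.75 ms (2 dp)

118.75


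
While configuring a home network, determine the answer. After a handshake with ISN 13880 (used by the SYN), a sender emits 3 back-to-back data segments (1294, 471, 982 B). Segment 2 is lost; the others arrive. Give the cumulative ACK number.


SYN uses sequence number 13880; first data byte = ISN + 1 = 13881.
Segment 1: SEQ = 13881, len = 1294 B, covers [13881, 15174]
Segment 2: SEQ = 15175, len = 471 B, covers [15175, 15645] [LOST]
Segment 3: SEQ = 15646, len = 982 B, covers [15646, 16627]
In-order data received: bytes [13881, 15174] (segments 1..1).
Segment 2 missing -> gap begins at byte 15175; later segments buffered out of order.
Cumulative ACK = next expected in-order byte = 13881 + 1294 = 15175

15175


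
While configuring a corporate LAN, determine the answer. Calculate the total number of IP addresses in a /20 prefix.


Given: CIDR prefix /20
Host bits = 32 - 20 = 12
Total addresses = 2^12 = 4096

4096


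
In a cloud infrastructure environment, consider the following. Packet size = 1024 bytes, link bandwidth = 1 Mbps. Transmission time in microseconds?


Given: packet = 1024 bytes, bandwidth = 1 Mbps
Packet in bits = 1024 * 8 = 8192 bits
Bandwidth = 1 * 10^6 = 1000000 bps
Time = 8192 / 1000000 seconds
Time in us = 8192 * 10^6 / 1000000 = 8192

8192


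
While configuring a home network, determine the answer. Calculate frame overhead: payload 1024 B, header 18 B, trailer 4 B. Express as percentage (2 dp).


Given: payload = 1024 B, header = 18 B, trailer = 4 B
Overhead bytes = header + trailer = 18 + 4 = 22
Total frame = payload + overhead = 1024 + 22 = 1046
Overhead % = 22 / 1046 * 100 = 2.1033% -> 2.10% (2 dp)

2.10


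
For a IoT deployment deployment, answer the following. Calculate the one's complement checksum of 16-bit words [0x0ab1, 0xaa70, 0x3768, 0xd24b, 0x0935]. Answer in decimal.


Given words: [0x0ab1, 0xaa70, 0x3768, 0xd24b, 0x0935]
Step 1: Sum all words
Raw sum = 2737 + 43632 + 14184 + 53835 + 2357 = 116745
Step 2: Fold carry: (51209 + 1) = 51210
One's complement = ~51210 & 0xFFFF = 14325

14325


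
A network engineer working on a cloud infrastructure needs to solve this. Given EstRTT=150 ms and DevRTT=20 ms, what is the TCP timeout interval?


Given: EstRTT = 150 ms, DevRTT = 20 ms
Timeout = EstRTT + 4 * DevRTT
4 * DevRTT = 4 * 20 = 80
Timeout = 150 + 80 = 230 ms

230


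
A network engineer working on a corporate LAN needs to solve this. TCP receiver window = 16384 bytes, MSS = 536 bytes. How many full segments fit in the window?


Given: RWND = 16384 bytes, MSS = 536 bytes
Full segments = floor(RWND / MSS)
Full segments = floor(16384 / 536)
Full segments = floor(30.5672) = 30

30


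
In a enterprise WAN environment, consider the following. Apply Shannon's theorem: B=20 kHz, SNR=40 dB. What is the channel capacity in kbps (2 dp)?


Given: B = 20 kHz, SNR = 40 dB
SNR linear = 10^(40/10) = 10000
1 + SNR = 10001
log2(10001) = 13.2878566418
C = 20 * 1000 * 13.2878566418 = 265757.1328 bps
C = 265.757133 kbps -> 265.76 kbps (2 dp)

265.76


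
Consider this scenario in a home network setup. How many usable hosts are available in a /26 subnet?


Given: subnet mask /26
Host bits = 32 - 26 = 6
Total addresses = 2^6 = 64
Usable hosts = 64 - 2 (network + broadcast) = 62

62


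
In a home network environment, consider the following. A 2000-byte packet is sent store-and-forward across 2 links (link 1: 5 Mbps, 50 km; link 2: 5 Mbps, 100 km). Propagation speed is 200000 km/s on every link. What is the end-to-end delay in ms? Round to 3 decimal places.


Packet = 2000 bytes = 16000 bits. Store-and-forward: sum (t_trans + t_prop) per link.
Link 1: t_trans = 16000/(5*10^6) s = 3.2000 ms; t_prop = 50/200000 s = 0.2500 ms; subtotal = 3.4500 ms
Link 2: t_trans = 16000/(5*10^6) s = 3.2000 ms; t_prop = 100/200000 s = 0.5000 ms; subtotal = 3.7000 ms
End-to-end = 3.4500 + 3.7000 = 7.1500 ms -> 7.150 ms (3 dp)

7.150


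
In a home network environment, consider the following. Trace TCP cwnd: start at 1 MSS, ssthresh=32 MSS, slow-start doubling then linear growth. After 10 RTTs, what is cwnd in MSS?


RTT 0: cwnd = 1 MSS (initial)
RTT 1: cwnd = 2 MSS (slow start, doubled)
RTT 2: cwnd = 4 MSS (slow start, doubled)
RTT 3: cwnd = 8 MSS (slow start, doubled)
RTT 4: cwnd = 16 MSS (slow start, doubled)
RTT 5: cwnd = 32 MSS (slow start, doubled)
RTT 6: cwnd = 33 MSS (congestion avoidance, +1)
RTT 7: cwnd = 34 MSS (congestion avoidance, +1)
RTT 8: cwnd = 35 MSS (congestion avoidance, +1)
RTT 9: cwnd = 36 MSS (congestion avoidance, +1)
RTT 10: cwnd = 37 MSS (congestion avoidance, +1)

37


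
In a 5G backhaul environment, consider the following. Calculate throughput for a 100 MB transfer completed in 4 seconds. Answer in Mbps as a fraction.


Given: file = 100 MB, time = 4 s
File in Mb = 100 * 8 = 800 Mb
Throughput = 800 / 4 Mbps
Throughput = 200 Mbps

200


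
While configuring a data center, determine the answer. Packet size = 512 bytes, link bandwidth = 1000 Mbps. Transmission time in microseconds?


Given: packet = 512 bytes, bandwidth = 1000 Mbps
Packet in bits = 512 * 8 = 4096 bits
Bandwidth = 1000 * 10^6 = 1000000000 bps
Time = 4096 / 1000000000 seconds
Time in us = 4096 * 10^6 / 1000000000 = 4.096

4.096


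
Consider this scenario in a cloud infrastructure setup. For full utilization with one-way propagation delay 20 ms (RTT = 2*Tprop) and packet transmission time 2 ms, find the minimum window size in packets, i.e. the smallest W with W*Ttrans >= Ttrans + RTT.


Given: Ttrans = 2 ms, RTT = 40 ms (= 2 * Tprop, Tprop = 20 ms)
Time until first ACK returns = Ttrans + RTT = 2 + 40 = 42 ms
Need W * Ttrans >= Ttrans + RTT  ->  W >= (Ttrans + RTT) / Ttrans
(Ttrans + RTT) / Ttrans = 42 / 2 = 21
W_min = ceil(21) = 21

21


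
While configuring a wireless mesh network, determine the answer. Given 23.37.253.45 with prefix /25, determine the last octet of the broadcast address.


Given: IP = 23.37.253.45, prefix = /25
Host bits = 32 - 25 = 7
Network last octet = 45 AND mask = 0
Host part size = 2^7 - 1 = 127
Broadcast last octet = 0 OR 127 = 127

127


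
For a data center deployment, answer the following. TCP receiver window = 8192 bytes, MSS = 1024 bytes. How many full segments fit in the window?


Given: RWND = 8192 bytes, MSS = 1024 bytes
Full segments = floor(RWND / MSS)
Full segments = floor(8192 / 1024)
Full segments = floor(8.0) = 8

8


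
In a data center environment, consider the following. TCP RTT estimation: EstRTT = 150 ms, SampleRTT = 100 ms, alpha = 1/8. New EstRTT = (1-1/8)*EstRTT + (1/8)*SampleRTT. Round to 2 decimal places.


Given: EstRTT = 150 ms, SampleRTT = 100 ms, alpha = 1/8
New EstRTT = (1 - alpha) * EstRTT + alpha * SampleRTT
(7/8) * 150 = 131.25
(1/8) * 100 = 12.5
New EstRTT = 131.25 + 12.5 = 143.75 ms -> 143.75 ms (2 dp)

143.75


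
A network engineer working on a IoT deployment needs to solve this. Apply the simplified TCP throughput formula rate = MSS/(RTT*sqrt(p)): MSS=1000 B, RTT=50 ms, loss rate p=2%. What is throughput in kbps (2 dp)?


Given: MSS = 1000 bytes, RTT = 50 ms, loss = 2%
RTT in seconds = 50 / 1000 = 0.05
Loss rate = 2% = 0.02
sqrt(loss) = sqrt(0.02) = 0.141421356237
Throughput (bytes/s) = 1000 / (0.05 * 0.141421356237) = 141421.3562
Throughput (kbps) = 141421.3562 * 8 / 1000 = 1131.370850 -> 1131.37 kbps (2 dp)

1131.37


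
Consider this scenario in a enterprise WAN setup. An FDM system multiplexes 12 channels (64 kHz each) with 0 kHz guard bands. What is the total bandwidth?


Given: 12 channels, 64 kHz each, guard = 0 kHz
Channel bandwidth = 12 * 64 = 768 kHz
Guard bands = 11 gaps * 0 kHz = 0 kHz
Total = 768 + 0 = 768 kHz

768


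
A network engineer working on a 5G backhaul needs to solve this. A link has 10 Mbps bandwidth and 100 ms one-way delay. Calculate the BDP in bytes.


Given: bandwidth = 10 Mbps, delay = 100 ms
BDP in bits = 10 * 10^6 * 100 / 1000
BDP in bits = 1000000
BDP in bytes = 1000000 / 8 = 125000

125000


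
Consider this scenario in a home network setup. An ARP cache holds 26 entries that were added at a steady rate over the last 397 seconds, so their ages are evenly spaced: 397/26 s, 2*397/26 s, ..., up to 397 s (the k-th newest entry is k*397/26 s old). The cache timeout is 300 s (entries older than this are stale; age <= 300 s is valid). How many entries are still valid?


Ages are k * 397/26 s for k = 1..26 (spacing = 15.2692 s).
Entry k is valid iff k * 397/26 <= 300 iff k <= 26 * 300 / 397 = 19.6474
n_valid = floor(19.6474) = 19
(n_stale = 26 - 19 = 7)

19


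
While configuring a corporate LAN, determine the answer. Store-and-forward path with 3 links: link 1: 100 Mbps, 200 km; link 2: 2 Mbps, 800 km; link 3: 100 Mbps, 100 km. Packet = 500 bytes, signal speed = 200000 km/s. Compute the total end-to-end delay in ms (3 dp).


Packet = 500 bytes = 4000 bits. Store-and-forward: sum (t_trans + t_prop) per link.
Link 1: t_trans = 4000/(100*10^6) s = 0.0400 ms; t_prop = 200/200000 s = 1.0000 ms; subtotal = 1.0400 ms
Link 2: t_trans = 4000/(2*10^6) s = 2.0000 ms; t_prop = 800/200000 s = 4.0000 ms; subtotal = 6.0000 ms
Link 3: t_trans = 4000/(100*10^6) s = 0.0400 ms; t_prop = 100/200000 s = 0.5000 ms; subtotal = 0.5400 ms
End-to-end = 1.0400 + 6.0000 + 0.5400 = 7.5800 ms -> 7.580 ms (3 dp)

7.580


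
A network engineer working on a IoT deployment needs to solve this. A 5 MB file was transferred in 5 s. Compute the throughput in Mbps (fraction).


Given: file = 5 MB, time = 5 s
File in Mb = 5 * 8 = 40 Mb
Throughput = 40 / 5 Mbps
Throughput = 8 Mbps

8


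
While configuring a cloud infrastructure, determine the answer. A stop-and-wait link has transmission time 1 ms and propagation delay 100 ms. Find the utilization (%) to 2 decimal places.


Given: Ttrans = 1 ms, Tprop = 100 ms
RTT = 2 * Tprop = 2 * 100 = 200 ms
U = Ttrans / (Ttrans + RTT)
U = 1 / (1 + 200)
U = 1 / 201 = 0.004975
U% = 0.50%

0.50


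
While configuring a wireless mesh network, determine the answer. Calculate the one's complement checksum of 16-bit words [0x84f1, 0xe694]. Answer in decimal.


Given words: [0x84f1, 0xe694]
Step 1: Sum all words
Raw sum = 34033 + 59028 = 93061
Step 2: Fold carry: (27525 + 1) = 27526
One's complement = ~27526 & 0xFFFF = 38009

38009


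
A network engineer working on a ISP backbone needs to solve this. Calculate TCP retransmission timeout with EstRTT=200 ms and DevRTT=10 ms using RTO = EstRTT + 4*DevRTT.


Given: EstRTT = 200 ms, DevRTT = 10 ms
Timeout = EstRTT + 4 * DevRTT
4 * DevRTT = 4 * 10 = 40
Timeout = 200 + 40 = 240 ms

240


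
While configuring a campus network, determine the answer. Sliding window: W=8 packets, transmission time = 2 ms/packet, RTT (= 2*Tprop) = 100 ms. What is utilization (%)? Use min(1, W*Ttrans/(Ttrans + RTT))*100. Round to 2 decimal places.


Given: W = 8, Ttrans = 2 ms, RTT = 100 ms (= 2 * Tprop, Tprop = 50 ms)
Cycle time = Ttrans + RTT = 2 + 100 = 102 ms (first packet sent until its ACK returns)
W * Ttrans = 8 * 2 = 16 ms of sending per cycle
W * Ttrans / (Ttrans + RTT) = 16 / 102 = 0.156863
U = min(1, 0.156863) = 0.156863
U% = 15.69%

15.69


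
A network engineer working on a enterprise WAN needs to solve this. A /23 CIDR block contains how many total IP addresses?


Given: CIDR prefix /23
Host bits = 32 - 23 = 9
Total addresses = 2^9 = 512

512


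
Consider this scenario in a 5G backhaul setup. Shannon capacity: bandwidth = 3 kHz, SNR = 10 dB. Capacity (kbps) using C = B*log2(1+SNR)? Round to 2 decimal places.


Given: B = 3 kHz, SNR = 10 dB
SNR linear = 10^(10/10) = 10
1 + SNR = 11
log2(11) = 3.4594316186
C = 3 * 1000 * 3.4594316186 = 10378.2949 bps
C = 10.378295 kbps -> 10.38 kbps (2 dp)

10.38


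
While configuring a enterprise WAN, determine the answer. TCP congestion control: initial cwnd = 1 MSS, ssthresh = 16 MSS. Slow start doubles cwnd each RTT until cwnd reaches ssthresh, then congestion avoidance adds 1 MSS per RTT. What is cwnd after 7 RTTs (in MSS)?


RTT 0: cwnd = 1 MSS (initial)
RTT 1: cwnd = 2 MSS (slow start, doubled)
RTT 2: cwnd = 4 MSS (slow start, doubled)
RTT 3: cwnd = 8 MSS (slow start, doubled)
RTT 4: cwnd = 16 MSS (slow start, doubled)
RTT 5: cwnd = 17 MSS (congestion avoidance, +1)
RTT 6: cwnd = 18 MSS (congestion avoidance, +1)
RTT 7: cwnd = 19 MSS (congestion avoidance, +1)

19


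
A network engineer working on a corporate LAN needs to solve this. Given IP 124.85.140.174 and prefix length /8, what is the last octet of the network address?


Given: IP = 124.85.140.174, prefix = /8
Subnet mask = 255.0.0.0
Last octet of IP: 174
Last octet of mask: 0
Network last octet = 174 AND 0 = 0

0


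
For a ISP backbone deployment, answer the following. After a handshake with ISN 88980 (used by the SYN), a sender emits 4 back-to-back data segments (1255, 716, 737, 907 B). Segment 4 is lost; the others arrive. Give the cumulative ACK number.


SYN uses sequence number 88980; first data byte = ISN + 1 = 88981.
Segment 1: SEQ = 88981, len = 1255 B, covers [88981, 90235]
Segment 2: SEQ = 90236, len = 716 B, covers [90236, 90951]
Segment 3: SEQ = 90952, len = 737 B, covers [90952, 91688]
Segment 4: SEQ = 91689, len = 907 B, covers [91689, 92595] [LOST]
In-order data received: bytes [88981, 91688] (segments 1..3).
Segment 4 missing -> gap begins at byte 91689.
Cumulative ACK = next expected in-order byte = 88981 + 1255 + 716 + 737 = 91689

91689


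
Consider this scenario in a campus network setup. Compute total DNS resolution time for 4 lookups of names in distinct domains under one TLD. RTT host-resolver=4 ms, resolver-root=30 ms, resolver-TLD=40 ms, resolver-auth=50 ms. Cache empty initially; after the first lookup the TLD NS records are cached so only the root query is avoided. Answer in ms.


Lookup 1 (cold cache): local + root + TLD + auth = 4 + 30 + 40 + 50 = 124 ms
Lookups 2..4 (TLD NS cached -> skip root; new domain -> still ask TLD and auth): local + TLD + auth = 4 + 40 + 50 = 94 ms each
Remaining 3 lookups: 3 * 94 = 282 ms
Total = 124 + 282 = 406 ms

406


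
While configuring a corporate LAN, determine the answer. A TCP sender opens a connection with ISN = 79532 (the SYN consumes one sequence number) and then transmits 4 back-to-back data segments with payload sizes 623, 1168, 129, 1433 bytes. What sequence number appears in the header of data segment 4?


The SYN occupies sequence number ISN = 79532, so the first data byte is ISN + 1 = 79533.
SEQ of data segment i = (ISN + 1) + sum of payload sizes of segments 1..i-1.
Segment 1: SEQ = 79533, payload = 623 bytes
Segment 2: SEQ = 80156, payload = 1168 bytes
Segment 3: SEQ = 81324, payload = 129 bytes
Segment 4: SEQ = 81453, payload = 1433 bytes
SEQ of segment 4 = 79533 + 623 + 1168 + 129 = 81453

81453


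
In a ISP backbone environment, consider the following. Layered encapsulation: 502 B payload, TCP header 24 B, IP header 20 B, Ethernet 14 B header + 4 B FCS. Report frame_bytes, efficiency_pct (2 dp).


TCP segment = 502 + 24 = 526 B
IP packet = 526 + 20 = 546 B
Ethernet frame = 546 + 14 + 4 = 564 B
Efficiency = app / frame = 502 / 564 = 0.890071 = 89.0071% -> 89.01% (2 dp)

564, 89.01


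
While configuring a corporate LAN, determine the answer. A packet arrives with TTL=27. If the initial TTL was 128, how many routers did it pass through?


Given: initial TTL = 128, received TTL = 27
Hops = initial TTL - received TTL
Hops = 128 - 27 = 101

101


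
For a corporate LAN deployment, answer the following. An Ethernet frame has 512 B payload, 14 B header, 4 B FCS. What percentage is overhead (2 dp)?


Given: payload = 512 B, header = 14 B, trailer = 4 B
Overhead bytes = header + trailer = 14 + 4 = 18
Total frame = payload + overhead = 512 + 18 = 530
Overhead % = 18 / 530 * 100 = 3.3962% -> 3.40% (2 dp)

3.40


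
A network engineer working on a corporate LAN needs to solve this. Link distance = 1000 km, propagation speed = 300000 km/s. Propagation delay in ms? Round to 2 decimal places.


Given: distance = 1000 km, speed = 300000 km/s
Delay = distance / speed = 1000 / 300000 seconds
Delay in ms = 1000 * 1000 / 300000
Delay = 3.3333 ms
Rounded to 2 dp = 3.33 ms

3.33


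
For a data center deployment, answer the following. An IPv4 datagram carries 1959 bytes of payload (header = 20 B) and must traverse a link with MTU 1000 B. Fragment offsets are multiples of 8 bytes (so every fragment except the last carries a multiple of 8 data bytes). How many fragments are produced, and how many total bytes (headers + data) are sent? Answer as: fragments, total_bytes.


Max data per non-final fragment = floor((MTU - header)/8)*8 = floor((1000 - 20)/8)*8 = floor(980/8)*8 = 976 B
Final fragment needs no 8-byte alignment: it can carry up to MTU - header = 980 B
Non-final fragments needed = ceil((payload - 980) / 976) = ceil(979/976) = ceil(1.0031) = 2
Number of fragments = 2 + 1 = 3
Fragment sizes (data): 2 * 976 B + 7 B (last, 7 <= 980 OK)
Total bytes sent = payload + n_frags * header = 1959 + 3*20 = 1959 + 60 = 2019 B

3, 2019


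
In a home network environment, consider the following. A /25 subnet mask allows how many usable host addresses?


Given: subnet mask /25
Host bits = 32 - 25 = 7
Total addresses = 2^7 = 128
Usable hosts = 128 - 2 (network + broadcast) = 126

126


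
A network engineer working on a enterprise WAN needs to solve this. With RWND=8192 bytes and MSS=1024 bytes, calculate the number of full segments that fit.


Given: RWND = 8192 bytes, MSS = 1024 bytes
Full segments = floor(RWND / MSS)
Full segments = floor(8192 / 1024)
Full segments = floor(8.0) = 8

8


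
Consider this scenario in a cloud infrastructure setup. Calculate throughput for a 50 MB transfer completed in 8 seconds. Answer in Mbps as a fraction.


Given: file = 50 MB, time = 8 s
File in Mb = 50 * 8 = 400 Mb
Throughput = 400 / 8 Mbps
Throughput = 50 Mbps

50


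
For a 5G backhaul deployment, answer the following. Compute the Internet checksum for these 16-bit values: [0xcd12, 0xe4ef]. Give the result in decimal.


Given words: [0xcd12, 0xe4ef]
Step 1: Sum all words
Raw sum = 52498 + 58607 = 111105
Step 2: Fold carry: (45569 + 1) = 45570
One's complement = ~45570 & 0xFFFF = 19965

19965


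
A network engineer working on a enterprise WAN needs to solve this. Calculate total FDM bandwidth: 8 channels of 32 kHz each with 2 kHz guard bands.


Given: 8 channels, 32 kHz each, guard = 2 kHz
Channel bandwidth = 8 * 32 = 256 kHz
Guard bands = 7 gaps * 2 kHz = 14 kHz
Total = 256 + 14 = 270 kHz

270


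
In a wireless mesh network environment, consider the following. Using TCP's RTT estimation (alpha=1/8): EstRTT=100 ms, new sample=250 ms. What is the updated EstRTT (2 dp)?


Given: EstRTT = 100 ms, SampleRTT = 250 ms, alpha = 1/8
New EstRTT = (1 - alpha) * EstRTT + alpha * SampleRTT
(7/8) * 100 = 87.5
(1/8) * 250 = 31.25
New EstRTT = 87.5 + 31.25 = 118.75 ms -> 118.75 ms (2 dp)

118.75


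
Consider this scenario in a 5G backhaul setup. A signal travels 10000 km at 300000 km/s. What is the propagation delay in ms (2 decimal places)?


Given: distance = 10000 km, speed = 300000 km/s
Delay = distance / speed = 10000 / 300000 seconds
Delay in ms = 10000 * 1000 / 300000
Delay = 33.3333 ms
Rounded to 2 dp = 33.33 ms

33.33


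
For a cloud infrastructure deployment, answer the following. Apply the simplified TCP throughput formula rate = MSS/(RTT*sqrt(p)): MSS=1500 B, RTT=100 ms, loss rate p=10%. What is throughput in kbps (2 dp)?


Given: MSS = 1500 bytes, RTT = 100 ms, loss = 10%
RTT in seconds = 100 / 1000 = 0.1
Loss rate = 10% = 0.1
sqrt(loss) = sqrt(0.1) = 0.316227766017
Throughput (bytes/s) = 1500 / (0.1 * 0.316227766017) = 47434.1649
Throughput (kbps) = 47434.1649 * 8 / 1000 = 379.473319 -> 379.47 kbps (2 dp)

379.47


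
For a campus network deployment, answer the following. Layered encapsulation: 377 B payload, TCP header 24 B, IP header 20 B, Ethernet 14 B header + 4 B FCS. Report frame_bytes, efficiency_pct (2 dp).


TCP segment = 377 + 24 = 401 B
IP packet = 401 + 20 = 421 B
Ethernet frame = 421 + 14 + 4 = 439 B
Efficiency = app / frame = 377 / 439 = 0.858770 = 85.8770% -> 85.88% (2 dp)

439, 85.88


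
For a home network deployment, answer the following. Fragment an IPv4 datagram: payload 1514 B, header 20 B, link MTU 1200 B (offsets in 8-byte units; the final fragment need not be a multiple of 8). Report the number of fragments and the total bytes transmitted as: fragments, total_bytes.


Max data per non-final fragment = floor((MTU - header)/8)*8 = floor((1200 - 20)/8)*8 = floor(1180/8)*8 = 1176 B
Final fragment needs no 8-byte alignment: it can carry up to MTU - header = 1180 B
Non-final fragments needed = ceil((payload - 1180) / 1176) = ceil(334/1176) = ceil(0.2840) = 1
Number of fragments = 1 + 1 = 2
Fragment sizes (data): 1 * 1176 B + 338 B (last, 338 <= 1180 OK)
Total bytes sent = payload + n_frags * header = 1514 + 2*20 = 1514 + 40 = 1554 B

2, 1554


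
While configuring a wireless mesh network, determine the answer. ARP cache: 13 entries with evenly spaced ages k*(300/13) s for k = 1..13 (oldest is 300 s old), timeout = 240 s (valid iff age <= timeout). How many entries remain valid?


Ages are k * 300/13 s for k = 1..13 (spacing = 23.0769 s).
Entry k is valid iff k * 300/13 <= 240 iff k <= 13 * 240 / 300 = 10.4000
n_valid = floor(10.4000) = 10
(n_stale = 13 - 10 = 3)

10


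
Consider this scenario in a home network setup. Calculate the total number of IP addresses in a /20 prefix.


Given: CIDR prefix /20
Host bits = 32 - 20 = 12
Total addresses = 2^12 = 4096

4096


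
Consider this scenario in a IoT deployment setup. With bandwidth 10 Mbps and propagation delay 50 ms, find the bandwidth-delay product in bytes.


Given: bandwidth = 10 Mbps, delay = 50 ms
BDP in bits = 10 * 10^6 * 50 / 1000
BDP in bits = 500000
BDP in bytes = 500000 / 8 = 62500

62500


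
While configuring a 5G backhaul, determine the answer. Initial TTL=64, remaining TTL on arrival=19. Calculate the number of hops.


Given: initial TTL = 64, received TTL = 19
Hops = initial TTL - received TTL
Hops = 64 - 19 = 45

45


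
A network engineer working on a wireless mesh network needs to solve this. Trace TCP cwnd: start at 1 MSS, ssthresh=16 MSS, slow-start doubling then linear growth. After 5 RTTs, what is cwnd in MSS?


RTT 0: cwnd = 1 MSS (initial)
RTT 1: cwnd = 2 MSS (slow start, doubled)
RTT 2: cwnd = 4 MSS (slow start, doubled)
RTT 3: cwnd = 8 MSS (slow start, doubled)
RTT 4: cwnd = 16 MSS (slow start, doubled)
RTT 5: cwnd = 17 MSS (congestion avoidance, +1)

17


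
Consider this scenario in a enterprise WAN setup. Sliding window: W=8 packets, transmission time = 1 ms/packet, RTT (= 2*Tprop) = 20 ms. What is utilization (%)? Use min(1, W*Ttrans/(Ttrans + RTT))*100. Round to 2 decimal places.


Given: W = 8, Ttrans = 1 ms, RTT = 20 ms (= 2 * Tprop, Tprop = 10 ms)
Cycle time = Ttrans + RTT = 1 + 20 = 21 ms (first packet sent until its ACK returns)
W * Ttrans = 8 * 1 = 8 ms of sending per cycle
W * Ttrans / (Ttrans + RTT) = 8 / 21 = 0.380952
U = min(1, 0.380952) = 0.380952
U% = 38.10%

38.10


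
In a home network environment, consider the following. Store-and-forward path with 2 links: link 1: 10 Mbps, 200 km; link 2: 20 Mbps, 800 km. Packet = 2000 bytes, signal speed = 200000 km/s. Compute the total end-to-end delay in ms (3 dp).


Packet = 2000 bytes = 16000 bits. Store-and-forward: sum (t_trans + t_prop) per link.
Link 1: t_trans = 16000/(10*10^6) s = 1.6000 ms; t_prop = 200/200000 s = 1.0000 ms; subtotal = 2.6000 ms
Link 2: t_trans = 16000/(20*10^6) s = 0.8000 ms; t_prop = 800/200000 s = 4.0000 ms; subtotal = 4.8000 ms
End-to-end = 2.6000 + 4.8000 = 7.4000 ms -> 7.400 ms (3 dp)

7.400


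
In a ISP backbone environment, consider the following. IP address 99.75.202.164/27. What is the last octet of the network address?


Given: IP = 99.75.202.164, prefix = /27
Subnet mask = 255.255.255.224
Last octet of IP: 164
Last octet of mask: 224
Network last octet = 164 AND 224 = 160

160


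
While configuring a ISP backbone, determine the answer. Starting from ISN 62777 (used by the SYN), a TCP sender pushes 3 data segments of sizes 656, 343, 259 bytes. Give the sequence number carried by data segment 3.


The SYN occupies sequence number ISN = 62777, so the first data byte is ISN + 1 = 62778.
SEQ of data segment i = (ISN + 1) + sum of payload sizes of segments 1..i-1.
Segment 1: SEQ = 62778, payload = 656 bytes
Segment 2: SEQ = 63434, payload = 343 bytes
Segment 3: SEQ = 63777, payload = 259 bytes
SEQ of segment 3 = 62778 + 656 + 343 = 63777

63777


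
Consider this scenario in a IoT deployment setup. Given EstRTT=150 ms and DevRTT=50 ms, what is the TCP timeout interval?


Given: EstRTT = 150 ms, DevRTT = 50 ms
Timeout = EstRTT + 4 * DevRTT
4 * DevRTT = 4 * 50 = 200
Timeout = 150 + 200 = 350 ms

350


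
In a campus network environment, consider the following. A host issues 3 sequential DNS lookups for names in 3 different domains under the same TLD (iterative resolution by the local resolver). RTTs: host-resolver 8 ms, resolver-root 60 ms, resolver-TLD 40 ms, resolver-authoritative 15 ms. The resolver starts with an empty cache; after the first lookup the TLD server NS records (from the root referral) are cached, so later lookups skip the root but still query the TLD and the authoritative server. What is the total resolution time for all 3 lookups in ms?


Lookup 1 (cold cache): local + root + TLD + auth = 8 + 60 + 40 + 15 = 123 ms
Lookups 2..3 (TLD NS cached -> skip root; new domain -> still ask TLD and auth): local + TLD + auth = 8 + 40 + 15 = 63 ms each
Remaining 2 lookups: 2 * 63 = 126 ms
Total = 123 + 126 = 249 ms

249


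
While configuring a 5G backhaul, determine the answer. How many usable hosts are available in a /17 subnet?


Given: subnet mask /17
Host bits = 32 - 17 = 15
Total addresses = 2^15 = 32768
Usable hosts = 32768 - 2 (network + broadcast) = 32766

32766


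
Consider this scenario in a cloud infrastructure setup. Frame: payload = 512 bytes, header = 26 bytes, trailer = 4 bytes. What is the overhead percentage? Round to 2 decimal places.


Given: payload = 512 B, header = 26 B, trailer = 4 B
Overhead bytes = header + trailer = 26 + 4 = 30
Total frame = payload + overhead = 512 + 30 = 542
Overhead % = 30 / 542 * 100 = 5.5351% -> 5.54% (2 dp)

5.54


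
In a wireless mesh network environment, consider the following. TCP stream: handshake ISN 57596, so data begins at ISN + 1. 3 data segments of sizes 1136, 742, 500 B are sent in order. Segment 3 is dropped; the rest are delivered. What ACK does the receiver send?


SYN uses sequence number 57596; first data byte = ISN + 1 = 57597.
Segment 1: SEQ = 57597, len = 1136 B, covers [57597, 58732]
Segment 2: SEQ = 58733, len = 742 B, covers [58733, 59474]
Segment 3: SEQ = 59475, len = 500 B, covers [59475, 59974] [LOST]
In-order data received: bytes [57597, 59474] (segments 1..2).
Segment 3 missing -> gap begins at byte 59475.
Cumulative ACK = next expected in-order byte = 57597 + 1136 + 742 = 59475

59475
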